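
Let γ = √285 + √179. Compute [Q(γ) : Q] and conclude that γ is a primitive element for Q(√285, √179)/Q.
[Q(γ) : Q] = 4 (equivalently, Q(γ) = Q(√285, √179))

Obviously Q(γ) ⊆ Q(√285, √179), and [Q(√285, √179):Q] = 4 (since 285, 179 are distinct squarefree integers > 1 with 51015 not a perfect square). To show equality we compute the minimal polynomial of γ. From γ = √285 + √179: γ^2 = 285 + 2√(51015) + 179 = 464 + 2√(51015), so γ^2 - 464 = 2√(51015); squaring, (γ^2 - 464)^2 = 4·51015, i.e. γ^4 - 928γ^2 + 215296 - 204060 = 0, i.e. γ^4 - 928γ^2 + 11236 = 0. So γ is a root of x^4 - 928x^2 + 11236. This polynomial is irreducible over Q: it has no rational root (each ±√285 ± √179 is irrational), and any factorization into two quadratics over Q would force √(51015) ∈ Q (pairing opposite roots) or √285, √179 ∈ Q (other pairings), all impossible. Hence [Q(γ):Q] = 4 = [Q(√285, √179):Q], so Q(γ) = Q(√285, √179).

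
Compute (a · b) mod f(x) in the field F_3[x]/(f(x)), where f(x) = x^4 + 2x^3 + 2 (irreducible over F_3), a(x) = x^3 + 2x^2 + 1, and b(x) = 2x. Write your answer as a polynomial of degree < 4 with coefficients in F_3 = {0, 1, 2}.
a · b ≡ 2x + 2 (mod f(x))

Multiply in F_3[x]: a(x)·b(x) = (x^3 + 2x^2 + 1)·(2x) = 2x^4 + x^3 + 2x. This has degree ≥ 4, so divide by f(x) over F_3: 2x^4 + x^3 + 2x = (2)·(x^4 + 2x^3 + 2) + (2x + 2). Hence a·b ≡ 2x + 2 (mod f). (F_3[x]/(f) is a field with 3^4 = 81 elements since f is irreducible of degree 4.)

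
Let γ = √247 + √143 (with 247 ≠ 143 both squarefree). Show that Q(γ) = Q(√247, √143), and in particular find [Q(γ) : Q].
[Q(γ) : Q] = 4 (equivalently, Q(γ) = Q(√247, √143))

Obviously Q(γ) ⊆ Q(√247, √143), and [Q(√247, √143):Q] = 4 (since 247, 143 are distinct squarefree integers > 1 with 35321 not a perfect square). To show equality we compute the minimal polynomial of γ. From γ = √247 + √143: γ^2 = 247 + 2√(35321) + 143 = 390 + 2√(35321), so γ^2 - 390 = 2√(35321); squaring, (γ^2 - 390)^2 = 4·35321, i.e. γ^4 - 780γ^2 + 152100 - 141284 = 0, i.e. γ^4 - 780γ^2 + 10816 = 0. So γ is a root of x^4 - 780x^2 + 10816. This polynomial is irreducible over Q: it has no rational root (each ±√247 ± √143 is irrational), and any factorization into two quadratics over Q would force √(35321) ∈ Q (pairing opposite roots) or √247, √143 ∈ Q (other pairings), all impossible. Hence [Q(γ):Q] = 4 = [Q(√247, √143):Q], so Q(γ) = Q(√247, √143).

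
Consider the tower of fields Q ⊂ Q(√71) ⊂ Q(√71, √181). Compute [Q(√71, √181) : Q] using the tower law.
[Q(√71, √181) : Q] = 4

[Q(√71):Q] = 2 (min poly x^2 - 71, irreducible since 71 is squarefree > 1). For the top step, suppose √181 ∈ Q(√71), say √181 = c + d√71 with c, d ∈ Q. Squaring: 181 = c^2 + 71d^2 + 2cd√71. Since √71 ∉ Q this forces 2cd = 0. If d = 0 then √181 = c ∈ Q, contradicting 181 squarefree > 1. If c = 0 then 181 = 71d^2, so 71·181 = (71d)^2 is a perfect square in Q — but 71·181 = 12851 is not a perfect square (since 71 and 181 are distinct squarefree integers). Contradiction. Hence √181 ∉ Q(√71), so x^2 - 181 stays irreducible over Q(√71) and [Q(√71, √181) : Q(√71)] = 2. By the tower law, [Q(√71, √181) : Q] = 2 · 2 = 4.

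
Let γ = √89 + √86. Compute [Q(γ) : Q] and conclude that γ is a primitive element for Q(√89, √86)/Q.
[Q(γ) : Q] = 4 (equivalently, Q(γ) = Q(√89, √86))

Obviously Q(γ) ⊆ Q(√89, √86), and [Q(√89, √86):Q] = 4 (since 89, 86 are distinct squarefree integers > 1 with 7654 not a perfect square). To show equality we compute the minimal polynomial of γ. From γ = √89 + √86: γ^2 = 89 + 2√(7654) + 86 = 175 + 2√(7654), so γ^2 - 175 = 2√(7654); squaring, (γ^2 - 175)^2 = 4·7654, i.e. γ^4 - 350γ^2 + 30625 - 30616 = 0, i.e. γ^4 - 350γ^2 + 9 = 0. So γ is a root of x^4 - 350x^2 + 9. This polynomial is irreducible over Q: it has no rational root (each ±√89 ± √86 is irrational), and any factorization into two quadratics over Q would force √(7654) ∈ Q (pairing opposite roots) or √89, √86 ∈ Q (other pairings), all impossible. Hence [Q(γ):Q] = 4 = [Q(√89, √86):Q], so Q(γ) = Q(√89, √86).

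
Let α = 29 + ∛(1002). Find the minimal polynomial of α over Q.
m_α(x) = x^3 - 87x^2 + 2523x - 25391

Set β = α - 29 = ∛(1002), so β^3 = 1002. Then (α - 29)^3 - 1002 = 0, i.e. α is a root of g(x) = (x - 29)^3 - 1002 = x^3 - 87x^2 + 2523x - 25391. Since g(x) = h(x - 29) where h(x) = x^3 - 1002, and h is irreducible over Q (because 1002 is not a perfect cube, so h has no rational root, and a monic cubic with no rational root is irreducible), g is also irreducible (irreducibility is preserved under the substitution x → x - 29). Hence m_α(x) = x^3 - 87x^2 + 2523x - 25391.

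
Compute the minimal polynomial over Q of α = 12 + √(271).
m_α(x) = x^2 - 24x - 127

From α - 12 = √(271), squaring gives (α - 12)^2 = 271, i.e. α^2 - 24α + 144 = 271, so α^2 - 24α - 127 = 0. The discriminant of x^2 - 24x - 127 is (-24)^2 - 4·(-127) = 576 + 508 = 1084, and 4·(271) is not a perfect square in Q since 271 is squarefree and ≠ 1. Hence x^2 - 24x - 127 is irreducible over Q and is the minimal polynomial of α.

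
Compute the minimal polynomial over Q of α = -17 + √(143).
m_α(x) = x^2 + 34x + 146

From α + 17 = √(143), squaring gives (α + 17)^2 = 143, i.e. α^2 + 34α + 289 = 143, so α^2 + 34α + 146 = 0. The discriminant of x^2 + 34x + 146 is (34)^2 - 4·(146) = 1156 - 584 = 572, and 4·(143) is not a perfect square in Q since 143 is squarefree and ≠ 1. Hence x^2 + 34x + 146 is irreducible over Q and is the minimal polynomial of α.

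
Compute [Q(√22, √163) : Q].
[Q(√22, √163) : Q] = 4

[Q(√22):Q] = 2 (min poly x^2 - 22, irreducible since 22 is squarefree > 1). For the top step, suppose √163 ∈ Q(√22), say √163 = c + d√22 with c, d ∈ Q. Squaring: 163 = c^2 + 22d^2 + 2cd√22. Since √22 ∉ Q this forces 2cd = 0. If d = 0 then √163 = c ∈ Q, contradicting 163 squarefree > 1. If c = 0 then 163 = 22d^2, so 22·163 = (22d)^2 is a perfect square in Q — but 22·163 = 3586 is not a perfect square (since 22 and 163 are distinct squarefree integers). Contradiction. Hence √163 ∉ Q(√22), so x^2 - 163 stays irreducible over Q(√22) and [Q(√22, √163) : Q(√22)] = 2. By the tower law, [Q(√22, √163) : Q] = 2 · 2 = 4.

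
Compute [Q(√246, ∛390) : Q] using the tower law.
[Q(√246, ∛390) : Q] = 6

Let L = Q(√246, ∛390). Since Q(√246) ⊂ L and [Q(√246):Q] = 2, the tower law gives 2 | [L:Q]. Likewise Q(∛390) ⊂ L with [Q(∛390):Q] = 3 (because 390 is not a perfect cube), so 3 | [L:Q]. As gcd(2,3) = 1, [L:Q] is divisible by 6. Conversely L is generated over Q by √246 and ∛390, so [L:Q] ≤ 2·3 = 6. Therefore [Q(√246, ∛390) : Q] = 6.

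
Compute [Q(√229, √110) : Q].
[Q(√229, √110) : Q] = 4

[Q(√229):Q] = 2 (min poly x^2 - 229, irreducible since 229 is squarefree > 1). For the top step, suppose √110 ∈ Q(√229), say √110 = c + d√229 with c, d ∈ Q. Squaring: 110 = c^2 + 229d^2 + 2cd√229. Since √229 ∉ Q this forces 2cd = 0. If d = 0 then √110 = c ∈ Q, contradicting 110 squarefree > 1. If c = 0 then 110 = 229d^2, so 229·110 = (229d)^2 is a perfect square in Q — but 229·110 = 25190 is not a perfect square (since 229 and 110 are distinct squarefree integers). Contradiction. Hence √110 ∉ Q(√229), so x^2 - 110 stays irreducible over Q(√229) and [Q(√229, √110) : Q(√229)] = 2. By the tower law, [Q(√229, √110) : Q] = 2 · 2 = 4.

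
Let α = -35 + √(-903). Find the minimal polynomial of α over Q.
m_α(x) = x^2 + 70x + 2128

From α + 35 = √(-903), squaring gives (α + 35)^2 = -903, i.e. α^2 + 70α + 1225 = -903, so α^2 + 70α + 2128 = 0. The discriminant of x^2 + 70x + 2128 is (70)^2 - 4·(2128) = 4900 - 8512 = -3612, and 4·(-903) is not a perfect square in Q since -903 is squarefree and ≠ 1. Hence x^2 + 70x + 2128 is irreducible over Q and is the minimal polynomial of α.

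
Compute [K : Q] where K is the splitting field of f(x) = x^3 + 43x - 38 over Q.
[K : Q] = 6

By the rational root test, any rational root of the monic integer polynomial f(x) = x^3 + 43x - 38 must be an integer dividing the constant term -38, i.e. one of ±{1, 2, 19, 38}. Evaluating: f(1) = 6, f(-1) = -82, f(2) = 56, f(-2) = -132, f(19) = 7638, f(-19) = -7714, f(38) = 56468, f(-38) = -56544; none is 0, so f has no rational root and is therefore irreducible over Q (a cubic with no linear factor over a field is irreducible). For an irreducible cubic, the Galois group is A_3 or S_3 according as the discriminant disc(f) = -4a^3 - 27b^2 = -4·(43)^3 - 27·(-38)^2 = -357016 is or is not a square in Q. Here disc(f) = -357016 is not a perfect square in Q, so the Galois group of f over Q is not contained in A_3 and must be all of S_3. The splitting field has degree |S_3| = 6 over Q, so [K : Q] = 6.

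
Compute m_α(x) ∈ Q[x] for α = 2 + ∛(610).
m_α(x) = x^3 - 6x^2 + 12x - 618

Set β = α - 2 = ∛(610), so β^3 = 610. Then (α - 2)^3 - 610 = 0, i.e. α is a root of g(x) = (x - 2)^3 - 610 = x^3 - 6x^2 + 12x - 618. Since g(x) = h(x - 2) where h(x) = x^3 - 610, and h is irreducible over Q (because 610 is not a perfect cube, so h has no rational root, and a monic cubic with no rational root is irreducible), g is also irreducible (irreducibility is preserved under the substitution x → x - 2). Hence m_α(x) = x^3 - 6x^2 + 12x - 618.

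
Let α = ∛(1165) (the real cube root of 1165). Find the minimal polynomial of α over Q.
m_α(x) = x^3 - 1165

α satisfies α^3 = 1165, so x^3 - 1165 annihilates α. By the rational root test, a rational root p/q (in lowest terms) of x^3 - 1165 would satisfy p^3 = 1165 q^3, forcing q = 1 and p^3 = 1165; but 1165 is not a perfect cube, contradiction. A monic cubic over Q with no rational root is irreducible (any nontrivial factorization would include a linear factor). Hence x^3 - 1165 is the minimal polynomial of α, and in particular [Q(α):Q] = 3.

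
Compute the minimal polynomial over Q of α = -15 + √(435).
m_α(x) = x^2 + 30x - 210

From α + 15 = √(435), squaring gives (α + 15)^2 = 435, i.e. α^2 + 30α + 225 = 435, so α^2 + 30α - 210 = 0. The discriminant of x^2 + 30x - 210 is (30)^2 - 4·(-210) = 900 + 840 = 1740, and 4·(435) is not a perfect square in Q since 435 is squarefree and ≠ 1. Hence x^2 + 30x - 210 is irreducible over Q and is the minimal polynomial of α.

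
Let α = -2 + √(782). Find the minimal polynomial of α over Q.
m_α(x) = x^2 + 4x - 778

From α + 2 = √(782), squaring gives (α + 2)^2 = 782, i.e. α^2 + 4α + 4 = 782, so α^2 + 4α - 778 = 0. The discriminant of x^2 + 4x - 778 is (4)^2 - 4·(-778) = 16 + 3112 = 3128, and 4·(782) is not a perfect square in Q since 782 is squarefree and ≠ 1. Hence x^2 + 4x - 778 is irreducible over Q and is the minimal polynomial of α.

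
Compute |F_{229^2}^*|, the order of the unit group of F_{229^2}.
|F_{229^2}^*| = 52440

F_{229^2} has 229^2 = 52441 elements; its multiplicative group consists of all nonzero elements, so |F_{229^2}^*| = 52441 - 1 = 52440. (It is cyclic since any finite subgroup of the multiplicative group of a field is cyclic.)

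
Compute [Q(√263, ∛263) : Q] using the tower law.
[Q(√263, ∛263) : Q] = 6

Let L = Q(√263, ∛263). Since Q(√263) ⊂ L and [Q(√263):Q] = 2, the tower law gives 2 | [L:Q]. Likewise Q(∛263) ⊂ L with [Q(∛263):Q] = 3 (because 263 is not a perfect cube), so 3 | [L:Q]. As gcd(2,3) = 1, [L:Q] is divisible by 6. Conversely L is generated over Q by √263 and ∛263, so [L:Q] ≤ 2·3 = 6. Therefore [Q(√263, ∛263) : Q] = 6.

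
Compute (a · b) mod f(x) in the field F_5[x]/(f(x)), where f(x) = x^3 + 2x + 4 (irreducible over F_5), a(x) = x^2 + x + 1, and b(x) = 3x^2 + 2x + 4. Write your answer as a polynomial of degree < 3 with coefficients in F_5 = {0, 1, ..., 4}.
a · b ≡ 3x^2 + 4x + 4 (mod f(x))

Multiply in F_5[x]: a(x)·b(x) = (x^2 + x + 1)·(3x^2 + 2x + 4) = 3x^4 + 4x^2 + x + 4. This has degree ≥ 3, so divide by f(x) over F_5: 3x^4 + 4x^2 + x + 4 = (3x)·(x^3 + 2x + 4) + (3x^2 + 4x + 4). Hence a·b ≡ 3x^2 + 4x + 4 (mod f). (F_5[x]/(f) is a field with 5^3 = 125 elements since f is irreducible of degree 3.)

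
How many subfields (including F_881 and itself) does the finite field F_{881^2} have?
F_{881^2} has 2 subfields

The subfields of F_{p^n} are exactly the fields F_{p^d} for d | n (each is the fixed field of the unique index-d subgroup of Gal(F_{p^n}/F_p) ≅ Z/nZ). The divisors of n = 2 are {1, 2}, giving 2 subfields: F_{881^1}, F_{881^2}.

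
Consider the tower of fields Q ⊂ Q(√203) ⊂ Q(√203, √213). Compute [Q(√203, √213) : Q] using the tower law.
[Q(√203, √213) : Q] = 4

[Q(√203):Q] = 2 (min poly x^2 - 203, irreducible since 203 is squarefree > 1). For the top step, suppose √213 ∈ Q(√203), say √213 = c + d√203 with c, d ∈ Q. Squaring: 213 = c^2 + 203d^2 + 2cd√203. Since √203 ∉ Q this forces 2cd = 0. If d = 0 then √213 = c ∈ Q, contradicting 213 squarefree > 1. If c = 0 then 213 = 203d^2, so 203·213 = (203d)^2 is a perfect square in Q — but 203·213 = 43239 is not a perfect square (since 203 and 213 are distinct squarefree integers). Contradiction. Hence √213 ∉ Q(√203), so x^2 - 213 stays irreducible over Q(√203) and [Q(√203, √213) : Q(√203)] = 2. By the tower law, [Q(√203, √213) : Q] = 2 · 2 = 4.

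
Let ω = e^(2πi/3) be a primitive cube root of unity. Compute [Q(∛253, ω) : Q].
[Q(∛253, ω) : Q] = 6

[Q(∛253):Q] = 3 (min poly x^3 - 253, irreducible since 253 is not a perfect cube). [Q(ω):Q] = 2 (min poly x^2 + x + 1). Since Q(∛253) ⊂ R and ω ∉ R, we have ω ∉ Q(∛253), so x^2 + x + 1 remains irreducible over Q(∛253) and [Q(∛253, ω) : Q(∛253)] = 2. By the tower law, [Q(∛253, ω) : Q] = 3 · 2 = 6. (In fact Q(∛253, ω) is the splitting field of x^3 - 253 over Q.)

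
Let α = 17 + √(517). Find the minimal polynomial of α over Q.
m_α(x) = x^2 - 34x - 228

From α - 17 = √(517), squaring gives (α - 17)^2 = 517, i.e. α^2 - 34α + 289 = 517, so α^2 - 34α - 228 = 0. The discriminant of x^2 - 34x - 228 is (-34)^2 - 4·(-228) = 1156 + 912 = 2068, and 4·(517) is not a perfect square in Q since 517 is squarefree and ≠ 1. Hence x^2 - 34x - 228 is irreducible over Q and is the minimal polynomial of α.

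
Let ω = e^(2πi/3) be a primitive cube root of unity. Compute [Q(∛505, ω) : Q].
[Q(∛505, ω) : Q] = 6

[Q(∛505):Q] = 3 (min poly x^3 - 505, irreducible since 505 is not a perfect cube). [Q(ω):Q] = 2 (min poly x^2 + x + 1). Since Q(∛505) ⊂ R and ω ∉ R, we have ω ∉ Q(∛505), so x^2 + x + 1 remains irreducible over Q(∛505) and [Q(∛505, ω) : Q(∛505)] = 2. By the tower law, [Q(∛505, ω) : Q] = 3 · 2 = 6. (In fact Q(∛505, ω) is the splitting field of x^3 - 505 over Q.)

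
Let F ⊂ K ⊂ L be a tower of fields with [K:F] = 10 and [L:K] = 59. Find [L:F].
[L:F] = 590

The tower law says that for any tower of field extensions F ⊂ K ⊂ L with finite degrees, [L:F] = [L:K] · [K:F]. Here this gives [L:F] = 59 · 10 = 590.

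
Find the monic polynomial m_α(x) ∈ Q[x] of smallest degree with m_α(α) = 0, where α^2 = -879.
m_α(x) = x^2 + 879

α satisfies α^2 + 879 = 0, so x^2 + 879 annihilates α. Since d = -879 is squarefree and ≠ 1, it is not a perfect square in Q, so x^2 + 879 has no rational root and is therefore irreducible over Q (a degree-2 polynomial over a field is irreducible iff it has no root). Hence m_α(x) = x^2 + 879.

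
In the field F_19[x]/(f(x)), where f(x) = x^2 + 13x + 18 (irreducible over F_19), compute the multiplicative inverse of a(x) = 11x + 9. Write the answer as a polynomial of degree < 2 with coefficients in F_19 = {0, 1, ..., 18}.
a(x)^(-1) ≡ 9x + 6 (mod f(x))

Since f is irreducible over F_19, F_19[x]/(f) is a field and a(x) ≠ 0 has an inverse. Apply the extended Euclidean algorithm to f(x) and a(x) in F_19[x]: f(x) = (7x + 11)·a(x) + (14). The last nonzero remainder is the constant 14 = gcd(f, a) in F_19. Back-substituting through the division chain expresses 14 = s(x)·a(x) + t(x)·f(x) with s(x) ≡ 12x + 8 (mod f), so (12x + 8)·a(x) ≡ 14 (mod f). Multiplying by 14^(-1) ≡ 15 in F_19 gives a(x)^(-1) ≡ 15·(12x + 8) ≡ 9x + 6 (mod f). Check: (11x + 9)·(9x + 6) = 4x^2 + 14x + 16 ≡ 1 (mod x^2 + 13x + 18).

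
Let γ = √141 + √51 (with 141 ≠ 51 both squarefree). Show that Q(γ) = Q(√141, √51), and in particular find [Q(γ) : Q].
[Q(γ) : Q] = 4 (equivalently, Q(γ) = Q(√141, √51))

Obviously Q(γ) ⊆ Q(√141, √51), and [Q(√141, √51):Q] = 4 (since 141, 51 are distinct squarefree integers > 1 with 7191 not a perfect square). To show equality we compute the minimal polynomial of γ. From γ = √141 + √51: γ^2 = 141 + 2√(7191) + 51 = 192 + 2√(7191), so γ^2 - 192 = 2√(7191); squaring, (γ^2 - 192)^2 = 4·7191, i.e. γ^4 - 384γ^2 + 36864 - 28764 = 0, i.e. γ^4 - 384γ^2 + 8100 = 0. So γ is a root of x^4 - 384x^2 + 8100. This polynomial is irreducible over Q: it has no rational root (each ±√141 ± √51 is irrational), and any factorization into two quadratics over Q would force √(7191) ∈ Q (pairing opposite roots) or √141, √51 ∈ Q (other pairings), all impossible. Hence [Q(γ):Q] = 4 = [Q(√141, √51):Q], so Q(γ) = Q(√141, √51).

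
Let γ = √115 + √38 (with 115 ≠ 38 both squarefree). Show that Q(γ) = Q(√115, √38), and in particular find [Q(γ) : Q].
[Q(γ) : Q] = 4 (equivalently, Q(γ) = Q(√115, √38))

Obviously Q(γ) ⊆ Q(√115, √38), and [Q(√115, √38):Q] = 4 (since 115, 38 are distinct squarefree integers > 1 with 4370 not a perfect square). To show equality we compute the minimal polynomial of γ. From γ = √115 + √38: γ^2 = 115 + 2√(4370) + 38 = 153 + 2√(4370), so γ^2 - 153 = 2√(4370); squaring, (γ^2 - 153)^2 = 4·4370, i.e. γ^4 - 306γ^2 + 23409 - 17480 = 0, i.e. γ^4 - 306γ^2 + 5929 = 0. So γ is a root of x^4 - 306x^2 + 5929. This polynomial is irreducible over Q: it has no rational root (each ±√115 ± √38 is irrational), and any factorization into two quadratics over Q would force √(4370) ∈ Q (pairing opposite roots) or √115, √38 ∈ Q (other pairings), all impossible. Hence [Q(γ):Q] = 4 = [Q(√115, √38):Q], so Q(γ) = Q(√115, √38).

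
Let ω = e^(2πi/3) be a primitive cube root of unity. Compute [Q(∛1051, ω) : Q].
[Q(∛1051, ω) : Q] = 6

[Q(∛1051):Q] = 3 (min poly x^3 - 1051, irreducible since 1051 is not a perfect cube). [Q(ω):Q] = 2 (min poly x^2 + x + 1). Since Q(∛1051) ⊂ R and ω ∉ R, we have ω ∉ Q(∛1051), so x^2 + x + 1 remains irreducible over Q(∛1051) and [Q(∛1051, ω) : Q(∛1051)] = 2. By the tower law, [Q(∛1051, ω) : Q] = 3 · 2 = 6. (In fact Q(∛1051, ω) is the splitting field of x^3 - 1051 over Q.)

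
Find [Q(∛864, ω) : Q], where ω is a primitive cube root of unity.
[Q(∛864, ω) : Q] = 6

[Q(∛864):Q] = 3 (min poly x^3 - 864, irreducible since 864 is not a perfect cube). [Q(ω):Q] = 2 (min poly x^2 + x + 1). Since Q(∛864) ⊂ R and ω ∉ R, we have ω ∉ Q(∛864), so x^2 + x + 1 remains irreducible over Q(∛864) and [Q(∛864, ω) : Q(∛864)] = 2. By the tower law, [Q(∛864, ω) : Q] = 3 · 2 = 6. (In fact Q(∛864, ω) is the splitting field of x^3 - 864 over Q.)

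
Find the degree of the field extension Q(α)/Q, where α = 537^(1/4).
[Q(α):Q] = 4

α is a root of x^4 - 537. By Eisenstein's criterion at the prime p = 3 (which divides the constant term 537 but p^2 = 9 does not, since 537 is squarefree), x^4 - 537 is irreducible over Q. Hence [Q(α):Q] = 4.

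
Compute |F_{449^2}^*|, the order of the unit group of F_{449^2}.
|F_{449^2}^*| = 201600

F_{449^2} has 449^2 = 201601 elements; its multiplicative group consists of all nonzero elements, so |F_{449^2}^*| = 201601 - 1 = 201600. (It is cyclic since any finite subgroup of the multiplicative group of a field is cyclic.)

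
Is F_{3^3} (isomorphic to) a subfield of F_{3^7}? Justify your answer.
No: F_{3^3} is not a subfield of F_{3^7}

F_{p^m} embeds in F_{p^n} iff m | n. Here 3 ∤ 7 (since 7 = 2·3 + 1 with remainder 1 ≠ 0), so F_{3^3} is not a subfield of F_{3^7}. Equivalently: if it were, the tower law would give 3 = [F_{3^3}:F_3] dividing [F_{3^7}:F_3] = 7, contradiction.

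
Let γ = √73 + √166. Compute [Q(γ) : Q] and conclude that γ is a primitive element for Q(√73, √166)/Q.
[Q(γ) : Q] = 4 (equivalently, Q(γ) = Q(√73, √166))

Obviously Q(γ) ⊆ Q(√73, √166), and [Q(√73, √166):Q] = 4 (since 73, 166 are distinct squarefree integers > 1 with 12118 not a perfect square). To show equality we compute the minimal polynomial of γ. From γ = √73 + √166: γ^2 = 73 + 2√(12118) + 166 = 239 + 2√(12118), so γ^2 - 239 = 2√(12118); squaring, (γ^2 - 239)^2 = 4·12118, i.e. γ^4 - 478γ^2 + 57121 - 48472 = 0, i.e. γ^4 - 478γ^2 + 8649 = 0. So γ is a root of x^4 - 478x^2 + 8649. This polynomial is irreducible over Q: it has no rational root (each ±√73 ± √166 is irrational), and any factorization into two quadratics over Q would force √(12118) ∈ Q (pairing opposite roots) or √73, √166 ∈ Q (other pairings), all impossible. Hence [Q(γ):Q] = 4 = [Q(√73, √166):Q], so Q(γ) = Q(√73, √166).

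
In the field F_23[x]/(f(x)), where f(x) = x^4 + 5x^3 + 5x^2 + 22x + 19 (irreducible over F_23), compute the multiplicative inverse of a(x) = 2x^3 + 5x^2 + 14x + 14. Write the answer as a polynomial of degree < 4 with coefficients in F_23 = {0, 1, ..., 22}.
a(x)^(-1) ≡ 16x^3 + 8x^2 + 4x + 13 (mod f(x))

Since f is irreducible over F_23, F_23[x]/(f) is a field and a(x) ≠ 0 has an inverse. Apply the extended Euclidean algorithm to f(x) and a(x) in F_23[x]: f(x) = (12x + 7)·a(x) + (9x^2 + 9x + 13);  a(x) = (13x + 8)·(9x^2 + 9x + 13) + (3x + 2);  (9x^2 + 9x + 13) = (3x + 1)·(3x + 2) + (11). The last nonzero remainder is the constant 11 = gcd(f, a) in F_23. Back-substituting through the division chain expresses 11 = s(x)·a(x) + t(x)·f(x) with s(x) ≡ 15x^3 + 19x^2 + 21x + 5 (mod f), so (15x^3 + 19x^2 + 21x + 5)·a(x) ≡ 11 (mod f). Multiplying by 11^(-1) ≡ 21 in F_23 gives a(x)^(-1) ≡ 21·(15x^3 + 19x^2 + 21x + 5) ≡ 16x^3 + 8x^2 + 4x + 13 (mod f). Check: (2x^3 + 5x^2 + 14x + 14)·(16x^3 + 8x^2 + 4x + 13) = 9x^6 + 4x^5 + 19x^4 + 14x^3 + 3x^2 + 8x + 21 ≡ 1 (mod x^4 + 5x^3 + 5x^2 + 22x + 19).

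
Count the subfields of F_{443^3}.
F_{443^3} has 2 subfields

The subfields of F_{p^n} are exactly the fields F_{p^d} for d | n (each is the fixed field of the unique index-d subgroup of Gal(F_{p^n}/F_p) ≅ Z/nZ). The divisors of n = 3 are {1, 3}, giving 2 subfields: F_{443^1}, F_{443^3}.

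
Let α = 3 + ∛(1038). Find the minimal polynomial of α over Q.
m_α(x) = x^3 - 9x^2 + 27x - 1065

Set β = α - 3 = ∛(1038), so β^3 = 1038. Then (α - 3)^3 - 1038 = 0, i.e. α is a root of g(x) = (x - 3)^3 - 1038 = x^3 - 9x^2 + 27x - 1065. Since g(x) = h(x - 3) where h(x) = x^3 - 1038, and h is irreducible over Q (because 1038 is not a perfect cube, so h has no rational root, and a monic cubic with no rational root is irreducible), g is also irreducible (irreducibility is preserved under the substitution x → x - 3). Hence m_α(x) = x^3 - 9x^2 + 27x - 1065.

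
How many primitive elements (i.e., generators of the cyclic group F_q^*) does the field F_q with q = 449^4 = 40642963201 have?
There are φ(40642963200) = 9289728000 primitive elements

F_q^* is cyclic of order q - 1 = 40642963200. A cyclic group of order m has exactly φ(m) generators. Here m = 40642963200 = 2^8 · 3^2 · 5^2 · 7 · 100801, so the number of primitive elements is φ(40642963200) = 9289728000.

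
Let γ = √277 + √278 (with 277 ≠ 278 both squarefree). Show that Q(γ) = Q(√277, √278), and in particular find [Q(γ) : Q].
[Q(γ) : Q] = 4 (equivalently, Q(γ) = Q(√277, √278))

Obviously Q(γ) ⊆ Q(√277, √278), and [Q(√277, √278):Q] = 4 (since 277, 278 are distinct squarefree integers > 1 with 77006 not a perfect square). To show equality we compute the minimal polynomial of γ. From γ = √277 + √278: γ^2 = 277 + 2√(77006) + 278 = 555 + 2√(77006), so γ^2 - 555 = 2√(77006); squaring, (γ^2 - 555)^2 = 4·77006, i.e. γ^4 - 1110γ^2 + 308025 - 308024 = 0, i.e. γ^4 - 1110γ^2 + 1 = 0. So γ is a root of x^4 - 1110x^2 + 1. This polynomial is irreducible over Q: it has no rational root (each ±√277 ± √278 is irrational), and any factorization into two quadratics over Q would force √(77006) ∈ Q (pairing opposite roots) or √277, √278 ∈ Q (other pairings), all impossible. Hence [Q(γ):Q] = 4 = [Q(√277, √278):Q], so Q(γ) = Q(√277, √278).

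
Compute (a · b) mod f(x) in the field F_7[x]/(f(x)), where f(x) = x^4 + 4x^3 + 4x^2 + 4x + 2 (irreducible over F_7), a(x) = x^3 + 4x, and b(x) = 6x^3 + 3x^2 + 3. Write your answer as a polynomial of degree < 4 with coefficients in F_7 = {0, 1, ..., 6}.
a · b ≡ 5x^3 + 2x^2 + 5x (mod f(x))

Multiply in F_7[x]: a(x)·b(x) = (x^3 + 4x)·(6x^3 + 3x^2 + 3) = 6x^6 + 3x^5 + 3x^4 + x^3 + 5x. This has degree ≥ 4, so divide by f(x) over F_7: 6x^6 + 3x^5 + 3x^4 + x^3 + 5x = (6x^2)·(x^4 + 4x^3 + 4x^2 + 4x + 2) + (5x^3 + 2x^2 + 5x). Hence a·b ≡ 5x^3 + 2x^2 + 5x (mod f). (F_7[x]/(f) is a field with 7^4 = 2401 elements since f is irreducible of degree 4.)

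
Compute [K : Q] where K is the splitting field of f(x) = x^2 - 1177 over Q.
[K : Q] = 2

f(x) = x^2 - 1177 factors as (x - √1177)(x + √1177). The splitting field is K = Q(√1177). Since 1177 is squarefree and > 1, it is not a perfect square, so x^2 - 1177 is irreducible over Q and [Q(√1177) : Q] = 2. Hence [K : Q] = 2.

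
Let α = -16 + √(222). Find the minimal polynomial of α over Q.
m_α(x) = x^2 + 32x + 34

From α + 16 = √(222), squaring gives (α + 16)^2 = 222, i.e. α^2 + 32α + 256 = 222, so α^2 + 32α + 34 = 0. The discriminant of x^2 + 32x + 34 is (32)^2 - 4·(34) = 1024 - 136 = 888, and 4·(222) is not a perfect square in Q since 222 is squarefree and ≠ 1. Hence x^2 + 32x + 34 is irreducible over Q and is the minimal polynomial of α.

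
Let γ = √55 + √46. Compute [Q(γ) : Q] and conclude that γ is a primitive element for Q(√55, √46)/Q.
[Q(γ) : Q] = 4 (equivalently, Q(γ) = Q(√55, √46))

Obviously Q(γ) ⊆ Q(√55, √46), and [Q(√55, √46):Q] = 4 (since 55, 46 are distinct squarefree integers > 1 with 2530 not a perfect square). To show equality we compute the minimal polynomial of γ. From γ = √55 + √46: γ^2 = 55 + 2√(2530) + 46 = 101 + 2√(2530), so γ^2 - 101 = 2√(2530); squaring, (γ^2 - 101)^2 = 4·2530, i.e. γ^4 - 202γ^2 + 10201 - 10120 = 0, i.e. γ^4 - 202γ^2 + 81 = 0. So γ is a root of x^4 - 202x^2 + 81. This polynomial is irreducible over Q: it has no rational root (each ±√55 ± √46 is irrational), and any factorization into two quadratics over Q would force √(2530) ∈ Q (pairing opposite roots) or √55, √46 ∈ Q (other pairings), all impossible. Hence [Q(γ):Q] = 4 = [Q(√55, √46):Q], so Q(γ) = Q(√55, √46).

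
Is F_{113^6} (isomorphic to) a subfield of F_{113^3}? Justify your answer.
No: F_{113^6} is not a subfield of F_{113^3}

F_{p^m} embeds in F_{p^n} iff m | n. Here 6 ∤ 3 (since 3 = 0·6 + 3 with remainder 3 ≠ 0), so F_{113^6} is not a subfield of F_{113^3}. Equivalently: if it were, the tower law would give 6 = [F_{113^6}:F_113] dividing [F_{113^3}:F_113] = 3, contradiction.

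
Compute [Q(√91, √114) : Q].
[Q(√91, √114) : Q] = 4

[Q(√91):Q] = 2 (min poly x^2 - 91, irreducible since 91 is squarefree > 1). For the top step, suppose √114 ∈ Q(√91), say √114 = c + d√91 with c, d ∈ Q. Squaring: 114 = c^2 + 91d^2 + 2cd√91. Since √91 ∉ Q this forces 2cd = 0. If d = 0 then √114 = c ∈ Q, contradicting 114 squarefree > 1. If c = 0 then 114 = 91d^2, so 91·114 = (91d)^2 is a perfect square in Q — but 91·114 = 10374 is not a perfect square (since 91 and 114 are distinct squarefree integers). Contradiction. Hence √114 ∉ Q(√91), so x^2 - 114 stays irreducible over Q(√91) and [Q(√91, √114) : Q(√91)] = 2. By the tower law, [Q(√91, √114) : Q] = 2 · 2 = 4.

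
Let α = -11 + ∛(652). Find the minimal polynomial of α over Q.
m_α(x) = x^3 + 33x^2 + 363x + 679

Set β = α + 11 = ∛(652), so β^3 = 652. Then (α + 11)^3 - 652 = 0, i.e. α is a root of g(x) = (x + 11)^3 - 652 = x^3 + 33x^2 + 363x + 679. Since g(x) = h(x + 11) where h(x) = x^3 - 652, and h is irreducible over Q (because 652 is not a perfect cube, so h has no rational root, and a monic cubic with no rational root is irreducible), g is also irreducible (irreducibility is preserved under the substitution x → x + 11). Hence m_α(x) = x^3 + 33x^2 + 363x + 679.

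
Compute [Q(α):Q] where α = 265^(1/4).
[Q(α):Q] = 4

α is a root of x^4 - 265. By Eisenstein's criterion at the prime p = 5 (which divides the constant term 265 but p^2 = 25 does not, since 265 is squarefree), x^4 - 265 is irreducible over Q. Hence [Q(α):Q] = 4.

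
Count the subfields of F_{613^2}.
F_{613^2} has 2 subfields

The subfields of F_{p^n} are exactly the fields F_{p^d} for d | n (each is the fixed field of the unique index-d subgroup of Gal(F_{p^n}/F_p) ≅ Z/nZ). The divisors of n = 2 are {1, 2}, giving 2 subfields: F_{613^1}, F_{613^2}.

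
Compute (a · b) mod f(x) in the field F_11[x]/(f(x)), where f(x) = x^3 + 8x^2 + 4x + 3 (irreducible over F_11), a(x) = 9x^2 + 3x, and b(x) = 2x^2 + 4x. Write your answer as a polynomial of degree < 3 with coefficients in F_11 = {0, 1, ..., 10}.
a · b ≡ 8x^2 + 2x + 9 (mod f(x))

Multiply in F_11[x]: a(x)·b(x) = (9x^2 + 3x)·(2x^2 + 4x) = 7x^4 + 9x^3 + x^2. This has degree ≥ 3, so divide by f(x) over F_11: 7x^4 + 9x^3 + x^2 = (7x + 8)·(x^3 + 8x^2 + 4x + 3) + (8x^2 + 2x + 9). Hence a·b ≡ 8x^2 + 2x + 9 (mod f). (F_11[x]/(f) is a field with 11^3 = 1331 elements since f is irreducible of degree 3.)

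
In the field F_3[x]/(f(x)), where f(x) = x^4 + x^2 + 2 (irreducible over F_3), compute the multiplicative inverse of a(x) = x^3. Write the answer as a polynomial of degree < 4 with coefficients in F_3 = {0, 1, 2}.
a(x)^(-1) ≡ x^3 + 2x (mod f(x))

Since f is irreducible over F_3, F_3[x]/(f) is a field and a(x) ≠ 0 has an inverse. Apply the extended Euclidean algorithm to f(x) and a(x) in F_3[x]: f(x) = (x)·a(x) + (x^2 + 2);  a(x) = (x)·(x^2 + 2) + (x);  (x^2 + 2) = (x)·(x) + (2). The last nonzero remainder is the constant 2 = gcd(f, a) in F_3. Back-substituting through the division chain expresses 2 = s(x)·a(x) + t(x)·f(x) with s(x) ≡ 2x^3 + x (mod f), so (2x^3 + x)·a(x) ≡ 2 (mod f). Multiplying by 2^(-1) ≡ 2 in F_3 gives a(x)^(-1) ≡ 2·(2x^3 + x) ≡ x^3 + 2x (mod f). Check: (x^3)·(x^3 + 2x) = x^6 + 2x^4 ≡ 1 (mod x^4 + x^2 + 2).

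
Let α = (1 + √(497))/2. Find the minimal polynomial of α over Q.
m_α(x) = x^2 - x - 124

From 2α - 1 = √(497), squaring gives (2α - 1)^2 = 497, i.e. 4α^2 - 4α + 1 = 497, so α^2 - α + (1 - 497)/4 = 0. Since 497 ≡ 1 (mod 4), (1 - 497)/4 = -124 ∈ Z. The polynomial x^2 - x - 124 has discriminant 1 - 4·(-124) = 497, which is not a perfect square in Q (d = 497 is squarefree and ≠ 1), so x^2 - x - 124 is irreducible over Q. It is the minimal polynomial of α.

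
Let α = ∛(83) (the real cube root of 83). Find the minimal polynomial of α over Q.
m_α(x) = x^3 - 83

α satisfies α^3 = 83, so x^3 - 83 annihilates α. By the rational root test, a rational root p/q (in lowest terms) of x^3 - 83 would satisfy p^3 = 83 q^3, forcing q = 1 and p^3 = 83; but 83 is not a perfect cube, contradiction. A monic cubic over Q with no rational root is irreducible (any nontrivial factorization would include a linear factor). Hence x^3 - 83 is the minimal polynomial of α, and in particular [Q(α):Q] = 3.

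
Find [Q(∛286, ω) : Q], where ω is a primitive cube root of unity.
[Q(∛286, ω) : Q] = 6

[Q(∛286):Q] = 3 (min poly x^3 - 286, irreducible since 286 is not a perfect cube). [Q(ω):Q] = 2 (min poly x^2 + x + 1). Since Q(∛286) ⊂ R and ω ∉ R, we have ω ∉ Q(∛286), so x^2 + x + 1 remains irreducible over Q(∛286) and [Q(∛286, ω) : Q(∛286)] = 2. By the tower law, [Q(∛286, ω) : Q] = 3 · 2 = 6. (In fact Q(∛286, ω) is the splitting field of x^3 - 286 over Q.)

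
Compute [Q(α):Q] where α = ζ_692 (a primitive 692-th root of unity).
[Q(α):Q] = 344

The minimal polynomial of ζ_692 over Q is the 692-th cyclotomic polynomial Φ_692(x), which is irreducible over Q and has degree φ(692) = 344. Hence [Q(α):Q] = φ(692) = 344.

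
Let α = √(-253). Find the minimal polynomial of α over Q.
m_α(x) = x^2 + 253

α satisfies α^2 + 253 = 0, so x^2 + 253 annihilates α. Since d = -253 is squarefree and ≠ 1, it is not a perfect square in Q, so x^2 + 253 has no rational root and is therefore irreducible over Q (a degree-2 polynomial over a field is irreducible iff it has no root). Hence m_α(x) = x^2 + 253.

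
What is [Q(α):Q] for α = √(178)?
[Q(α):Q] = 2

[Q(α):Q] equals the degree of the minimal polynomial of α. Here α^2 = 178 and x^2 - 178 is irreducible (d = 178 is squarefree, ≠ 1, hence not a square), so deg(m_α) = 2. Thus [Q(α):Q] = 2.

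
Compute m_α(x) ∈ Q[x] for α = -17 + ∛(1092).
m_α(x) = x^3 + 51x^2 + 867x + 3821

Set β = α + 17 = ∛(1092), so β^3 = 1092. Then (α + 17)^3 - 1092 = 0, i.e. α is a root of g(x) = (x + 17)^3 - 1092 = x^3 + 51x^2 + 867x + 3821. Since g(x) = h(x + 17) where h(x) = x^3 - 1092, and h is irreducible over Q (because 1092 is not a perfect cube, so h has no rational root, and a monic cubic with no rational root is irreducible), g is also irreducible (irreducibility is preserved under the substitution x → x + 17). Hence m_α(x) = x^3 + 51x^2 + 867x + 3821.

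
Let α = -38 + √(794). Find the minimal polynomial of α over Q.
m_α(x) = x^2 + 76x + 650

From α + 38 = √(794), squaring gives (α + 38)^2 = 794, i.e. α^2 + 76α + 1444 = 794, so α^2 + 76α + 650 = 0. The discriminant of x^2 + 76x + 650 is (76)^2 - 4·(650) = 5776 - 2600 = 3176, and 4·(794) is not a perfect square in Q since 794 is squarefree and ≠ 1. Hence x^2 + 76x + 650 is irreducible over Q and is the minimal polynomial of α.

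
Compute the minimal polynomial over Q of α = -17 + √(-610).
m_α(x) = x^2 + 34x + 899

From α + 17 = √(-610), squaring gives (α + 17)^2 = -610, i.e. α^2 + 34α + 289 = -610, so α^2 + 34α + 899 = 0. The discriminant of x^2 + 34x + 899 is (34)^2 - 4·(899) = 1156 - 3596 = -2440, and 4·(-610) is not a perfect square in Q since -610 is squarefree and ≠ 1. Hence x^2 + 34x + 899 is irreducible over Q and is the minimal polynomial of α.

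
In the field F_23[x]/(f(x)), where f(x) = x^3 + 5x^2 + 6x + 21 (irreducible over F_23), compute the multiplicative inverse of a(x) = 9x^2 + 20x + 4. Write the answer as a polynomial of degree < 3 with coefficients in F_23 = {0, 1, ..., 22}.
a(x)^(-1) ≡ 11x^2 + 13x + 16 (mod f(x))

Since f is irreducible over F_23, F_23[x]/(f) is a field and a(x) ≠ 0 has an inverse. Apply the extended Euclidean algorithm to f(x) and a(x) in F_23[x]: f(x) = (18x + 4)·a(x) + (15x + 5);  a(x) = (19x + 18)·(15x + 5) + (6). The last nonzero remainder is the constant 6 = gcd(f, a) in F_23. Back-substituting through the division chain expresses 6 = s(x)·a(x) + t(x)·f(x) with s(x) ≡ 20x^2 + 9x + 4 (mod f), so (20x^2 + 9x + 4)·a(x) ≡ 6 (mod f). Multiplying by 6^(-1) ≡ 4 in F_23 gives a(x)^(-1) ≡ 4·(20x^2 + 9x + 4) ≡ 11x^2 + 13x + 16 (mod f). Check: (9x^2 + 20x + 4)·(11x^2 + 13x + 16) = 7x^4 + 15x^3 + 11x^2 + 4x + 18 ≡ 1 (mod x^3 + 5x^2 + 6x + 21).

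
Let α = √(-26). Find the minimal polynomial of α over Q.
m_α(x) = x^2 + 26

α satisfies α^2 + 26 = 0, so x^2 + 26 annihilates α. Since d = -26 is squarefree and ≠ 1, it is not a perfect square in Q, so x^2 + 26 has no rational root and is therefore irreducible over Q (a degree-2 polynomial over a field is irreducible iff it has no root). Hence m_α(x) = x^2 + 26.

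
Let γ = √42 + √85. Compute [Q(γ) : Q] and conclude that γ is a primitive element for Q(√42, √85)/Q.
[Q(γ) : Q] = 4 (equivalently, Q(γ) = Q(√42, √85))

Obviously Q(γ) ⊆ Q(√42, √85), and [Q(√42, √85):Q] = 4 (since 42, 85 are distinct squarefree integers > 1 with 3570 not a perfect square). To show equality we compute the minimal polynomial of γ. From γ = √42 + √85: γ^2 = 42 + 2√(3570) + 85 = 127 + 2√(3570), so γ^2 - 127 = 2√(3570); squaring, (γ^2 - 127)^2 = 4·3570, i.e. γ^4 - 254γ^2 + 16129 - 14280 = 0, i.e. γ^4 - 254γ^2 + 1849 = 0. So γ is a root of x^4 - 254x^2 + 1849. This polynomial is irreducible over Q: it has no rational root (each ±√42 ± √85 is irrational), and any factorization into two quadratics over Q would force √(3570) ∈ Q (pairing opposite roots) or √42, √85 ∈ Q (other pairings), all impossible. Hence [Q(γ):Q] = 4 = [Q(√42, √85):Q], so Q(γ) = Q(√42, √85).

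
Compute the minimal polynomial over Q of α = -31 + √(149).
m_α(x) = x^2 + 62x + 812

From α + 31 = √(149), squaring gives (α + 31)^2 = 149, i.e. α^2 + 62α + 961 = 149, so α^2 + 62α + 812 = 0. The discriminant of x^2 + 62x + 812 is (62)^2 - 4·(812) = 3844 - 3248 = 596, and 4·(149) is not a perfect square in Q since 149 is squarefree and ≠ 1. Hence x^2 + 62x + 812 is irreducible over Q and is the minimal polynomial of α.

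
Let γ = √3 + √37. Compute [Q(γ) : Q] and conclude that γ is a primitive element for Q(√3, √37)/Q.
[Q(γ) : Q] = 4 (equivalently, Q(γ) = Q(√3, √37))

Obviously Q(γ) ⊆ Q(√3, √37), and [Q(√3, √37):Q] = 4 (since 3, 37 are distinct squarefree integers > 1 with 111 not a perfect square). To show equality we compute the minimal polynomial of γ. From γ = √3 + √37: γ^2 = 3 + 2√(111) + 37 = 40 + 2√(111), so γ^2 - 40 = 2√(111); squaring, (γ^2 - 40)^2 = 4·111, i.e. γ^4 - 80γ^2 + 1600 - 444 = 0, i.e. γ^4 - 80γ^2 + 1156 = 0. So γ is a root of x^4 - 80x^2 + 1156. This polynomial is irreducible over Q: it has no rational root (each ±√3 ± √37 is irrational), and any factorization into two quadratics over Q would force √(111) ∈ Q (pairing opposite roots) or √3, √37 ∈ Q (other pairings), all impossible. Hence [Q(γ):Q] = 4 = [Q(√3, √37):Q], so Q(γ) = Q(√3, √37).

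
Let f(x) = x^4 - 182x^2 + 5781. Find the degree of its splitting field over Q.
[K : Q] = 4

Solving the quadratic in x^2: x^2 = (182 ± √(182^2 - 4·5781))/2 = (182 ± √10000)/2 = (182 ± 100)/2, giving x^2 = 41 or x^2 = 141. So f(x) = (x^2 - 41)(x^2 - 141) and the roots of f are ±√41, ±√141. Hence the splitting field is K = Q(√41, √141). Since 41 and 141 are distinct squarefree integers > 1, their product 5781 is not a perfect square, so √141 ∉ Q(√41). By the tower law [K:Q] = [Q(√41,√141):Q(√41)] · [Q(√41):Q] = 2 · 2 = 4.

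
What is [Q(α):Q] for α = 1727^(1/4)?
[Q(α):Q] = 4

α is a root of x^4 - 1727. By Eisenstein's criterion at the prime p = 11 (which divides the constant term 1727 but p^2 = 121 does not, since 1727 is squarefree), x^4 - 1727 is irreducible over Q. Hence [Q(α):Q] = 4.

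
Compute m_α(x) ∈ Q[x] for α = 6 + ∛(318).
m_α(x) = x^3 - 18x^2 + 108x - 534

Set β = α - 6 = ∛(318), so β^3 = 318. Then (α - 6)^3 - 318 = 0, i.e. α is a root of g(x) = (x - 6)^3 - 318 = x^3 - 18x^2 + 108x - 534. Since g(x) = h(x - 6) where h(x) = x^3 - 318, and h is irreducible over Q (because 318 is not a perfect cube, so h has no rational root, and a monic cubic with no rational root is irreducible), g is also irreducible (irreducibility is preserved under the substitution x → x - 6). Hence m_α(x) = x^3 - 18x^2 + 108x - 534.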